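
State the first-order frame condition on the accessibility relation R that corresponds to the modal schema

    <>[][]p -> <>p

forall x forall y (xRy -> exists w (y R^2 w & xRw))

This is a Sahlqvist (Geach-type) schema ◇^1□^2p → □^0◇^1p.
Minimal-valuation argument: fix x; take any y with xR^1y and any z with xR^0z. Set V(p) to the set of worlds R-reachable from y in exactly 2 steps. Then □^2p holds at y, so the antecedent holds at x; validity forces ◇^1p at z, giving a w with zR^1w and yR^2w.
First-order correspondent: forall x forall y (xRy -> exists w (y R^2 w & xRw)).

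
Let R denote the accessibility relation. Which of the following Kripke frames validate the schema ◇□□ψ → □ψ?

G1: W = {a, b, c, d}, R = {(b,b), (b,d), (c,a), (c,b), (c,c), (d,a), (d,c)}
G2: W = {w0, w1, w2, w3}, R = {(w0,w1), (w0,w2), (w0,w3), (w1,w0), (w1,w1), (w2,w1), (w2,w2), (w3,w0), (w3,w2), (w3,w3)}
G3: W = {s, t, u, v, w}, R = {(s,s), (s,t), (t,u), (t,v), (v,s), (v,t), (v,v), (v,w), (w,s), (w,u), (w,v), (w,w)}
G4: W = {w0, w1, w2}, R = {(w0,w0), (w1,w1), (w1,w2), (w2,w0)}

none

Frame correspondent (Sahlqvist): ∀x ∀y ∀z ((xRy ∧ xRz) → ∃w (yR²w ∧ z = w)) — i.e. a generalized confluence (Geach) condition.
G1: fails — bRd, bRd but no w with dR²w and d=w.
G2: fails — w0Rw2, w0Rw3 but no w with w2R²w and w3=w.
G3: fails — tRu, tRu but no w* with uR²w* and u=w*.
G4: fails — w1Rw2, w1Rw1 but no w with w2R²w and w1=w.
Valid on no frame.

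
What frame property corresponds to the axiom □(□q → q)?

shift-reflexivity: ∀x ∀y (Rxy → Ryy)

This schema is the T□ axiom.
Its frame correspondent is shift-reflexivity — ∀x ∀y (Rxy → Ryy).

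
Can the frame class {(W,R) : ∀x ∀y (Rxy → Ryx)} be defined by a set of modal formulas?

Yes: it is symmetry, defined by the B schema p → □◇p.
Suppose p→□◇p is valid. Take Rxy and set V(p)={x}. Then p at x, so □◇p at x, so ◇p at y, so some z with Ryz has p; z=x, i.e. Ryx.

Yes — defined by p → □◇p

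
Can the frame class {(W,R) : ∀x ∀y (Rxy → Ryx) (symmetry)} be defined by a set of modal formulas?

Definable; r → □◇r defines it

The condition is symmetry. A defining modal formula is r → □◇r.
Suppose r→□◇r is valid. Take Rxy and set V(r)={x}. Then r at x, so □◇r at x, so ◇r at y, so some z with Ryz has r; z=x, i.e. Ryx.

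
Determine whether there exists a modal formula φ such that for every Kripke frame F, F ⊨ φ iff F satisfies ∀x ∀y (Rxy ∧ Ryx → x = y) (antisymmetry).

If a class were modally definable it would be closed under surjective bounded morphisms (Goldblatt–Thomason).
The 6-cycle (worlds w0,w1,w2,w3,w4,w5 with w0→w1→w2→w3→w4→w5→w0) is antisymmetric. Sending even-indexed worlds to • and odd-indexed worlds to ∘ is a surjective bounded morphism onto the two-world frame with •↔∘, which is not antisymmetric.
So the class is not modally definable.

No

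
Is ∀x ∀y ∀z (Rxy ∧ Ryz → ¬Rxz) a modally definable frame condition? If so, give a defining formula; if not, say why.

Modal frame validity is preserved under surjective bounded morphisms.
The 5-cycle (worlds w0,w1,w2,w3,w4 with w0→w1→w2→w3→w4→w0) is intransitive. Mapping every world to a single reflexive point • is a surjective bounded morphism; the reflexive point is not intransitive (R••∧R•• but R••).
Hence intransitivity is not modally definable.

No — not modally definable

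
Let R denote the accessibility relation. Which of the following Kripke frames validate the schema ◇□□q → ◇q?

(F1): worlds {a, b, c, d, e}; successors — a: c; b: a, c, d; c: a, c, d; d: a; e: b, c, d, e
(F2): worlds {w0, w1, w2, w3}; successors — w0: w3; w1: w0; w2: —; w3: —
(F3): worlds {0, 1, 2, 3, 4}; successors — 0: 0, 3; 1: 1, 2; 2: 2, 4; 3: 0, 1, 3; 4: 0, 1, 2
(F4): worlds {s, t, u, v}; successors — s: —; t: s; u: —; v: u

This is the axiom for a generalized confluence (Geach) condition; its first-order frame correspondent is ∀x ∀y (xRy → ∃w (yR²w ∧ xRw)).
(F1): satisfies the condition.
(F2): fails — w0Rw3 but no w with w3R²w and w0Rw.
(F3): satisfies the condition.
(F4): fails — tRs but no w with sR²w and tRw.

(F1), (F3)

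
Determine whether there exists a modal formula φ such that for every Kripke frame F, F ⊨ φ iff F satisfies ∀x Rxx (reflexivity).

This is a Sahlqvist condition; the T axiom □q → q defines it.
Suppose □q→q is valid. At any x set V(q)={w : Rxw}. Then □q holds at x, so q holds at x, i.e. Rxx.

Definable; □q → q defines it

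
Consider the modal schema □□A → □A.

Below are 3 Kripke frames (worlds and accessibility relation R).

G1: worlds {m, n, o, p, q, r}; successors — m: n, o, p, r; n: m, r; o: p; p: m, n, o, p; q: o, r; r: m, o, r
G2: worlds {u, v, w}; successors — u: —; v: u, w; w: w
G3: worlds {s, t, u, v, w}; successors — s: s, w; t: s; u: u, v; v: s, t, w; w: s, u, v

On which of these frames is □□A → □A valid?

G1

This is the axiom for density; its first-order frame correspondent is ∀x ∀y (Rxy → ∃z (Rxz ∧ Rzy)).
G1: holds.
G2: fails — Rvu but no z with Rvz and Rzu.
G3: fails — Rvt but no z with Rvz and Rzt.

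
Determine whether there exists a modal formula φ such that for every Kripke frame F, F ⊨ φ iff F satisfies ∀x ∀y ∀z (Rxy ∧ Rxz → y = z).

This is a Sahlqvist condition; the CD axiom ◇r → □r defines it.
Suppose ◇r→□r is valid. Take Rxy, Rxz and set V(r)={y}. Then ◇r at x, so □r at x, so r at z, i.e. z=y.

Definable; ◇r → □r defines it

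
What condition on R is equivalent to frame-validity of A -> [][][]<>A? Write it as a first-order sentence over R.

This is a Sahlqvist (Geach-type) schema ◇^0□^0A → □^3◇^1A.
First-order correspondent: forall x forall z (x R^3 z -> exists w (x = w & zRw)).

forall x forall z (x R^3 z -> exists w (x = w & zRw))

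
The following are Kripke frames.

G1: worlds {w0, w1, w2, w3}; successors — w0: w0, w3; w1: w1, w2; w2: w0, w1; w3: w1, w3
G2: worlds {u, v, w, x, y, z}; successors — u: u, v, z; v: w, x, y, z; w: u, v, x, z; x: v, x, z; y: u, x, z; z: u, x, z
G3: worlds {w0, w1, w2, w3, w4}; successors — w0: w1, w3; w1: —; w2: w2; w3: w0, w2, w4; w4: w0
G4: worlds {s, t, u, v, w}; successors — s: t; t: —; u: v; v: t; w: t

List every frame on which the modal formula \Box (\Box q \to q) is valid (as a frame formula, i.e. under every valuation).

Frame correspondent (Sahlqvist): \forall x \forall y (Rxy \to Ryy) — i.e. shift-reflexivity.
G1: fails — Rw1w2 but not Rw2w2.
G2: fails — Ruv but not Rvv.
G3: fails — Rw3w0 but not Rw0w0.
G4: fails — Ruv but not Rvv.
Valid on no frame.

none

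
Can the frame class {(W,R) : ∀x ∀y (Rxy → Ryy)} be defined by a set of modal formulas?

Yes, by □(□r → r)

Yes: it is shift-reflexivity, defined by the T□ schema □(□r → r).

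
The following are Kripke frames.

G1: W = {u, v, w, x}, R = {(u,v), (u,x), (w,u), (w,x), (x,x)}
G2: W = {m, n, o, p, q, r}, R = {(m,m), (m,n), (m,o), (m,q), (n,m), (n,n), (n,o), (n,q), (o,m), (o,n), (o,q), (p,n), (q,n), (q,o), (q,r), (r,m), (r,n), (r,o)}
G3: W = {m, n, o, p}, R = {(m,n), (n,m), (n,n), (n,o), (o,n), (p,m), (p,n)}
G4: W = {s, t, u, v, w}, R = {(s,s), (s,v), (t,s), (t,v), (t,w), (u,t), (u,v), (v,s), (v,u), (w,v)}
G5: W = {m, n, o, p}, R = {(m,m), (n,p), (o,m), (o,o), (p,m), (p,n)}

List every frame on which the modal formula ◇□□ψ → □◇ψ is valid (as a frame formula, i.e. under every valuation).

This is the axiom for a generalized confluence (Geach) condition; its first-order frame correspondent is ∀x ∀y ∀z ((xRy ∧ xRz) → ∃w (yR²w ∧ zRw)).
G1: fails — uRv, uRv but no t with vR²t and vRt.
G2: satisfies the condition.
G3: satisfies the condition.
G4: fails — tRw, tRw but no w* with wR²w* and wRw*.
G5: fails — pRm, pRn but no w with mR²w and nRw.
Valid on: G2, G3.

G2, G3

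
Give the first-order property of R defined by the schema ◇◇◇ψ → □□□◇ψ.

This is a Sahlqvist (Geach-type) schema ◇^3□^0ψ → □^3◇^1ψ.
Minimal-valuation argument: fix x; take any y with xR^3y and any z with xR^3z. Set V(ψ) to the set of worlds R-reachable from y in exactly 0 steps. Then □^0ψ holds at y, so the antecedent holds at x; validity forces ◇^1ψ at z, giving a w with zR^1w and yR^0w.
First-order correspondent: ∀x ∀y ∀z ((xR³y ∧ xR³z) → ∃w (y = w ∧ zRw)).

∀x ∀y ∀z ((xR³y ∧ xR³z) → ∃w (y = w ∧ zRw))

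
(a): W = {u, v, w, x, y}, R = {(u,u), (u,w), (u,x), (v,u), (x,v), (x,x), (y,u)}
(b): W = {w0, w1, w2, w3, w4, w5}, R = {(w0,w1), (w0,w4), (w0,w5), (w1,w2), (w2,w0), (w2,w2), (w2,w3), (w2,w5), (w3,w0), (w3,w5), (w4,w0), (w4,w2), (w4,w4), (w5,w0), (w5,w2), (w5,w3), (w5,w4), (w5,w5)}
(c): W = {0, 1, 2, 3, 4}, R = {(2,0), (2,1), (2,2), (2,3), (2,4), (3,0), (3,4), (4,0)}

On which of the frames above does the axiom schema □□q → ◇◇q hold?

The schema corresponds to a generalized confluence (Geach) condition: ∀x ∃w (xR²w ∧ xR²w).
(a): fails — at w but no t with wR²t and wR²t.
(b): condition met.
(c): fails — at 0 but no w with 0R²w and 0R²w.

(b)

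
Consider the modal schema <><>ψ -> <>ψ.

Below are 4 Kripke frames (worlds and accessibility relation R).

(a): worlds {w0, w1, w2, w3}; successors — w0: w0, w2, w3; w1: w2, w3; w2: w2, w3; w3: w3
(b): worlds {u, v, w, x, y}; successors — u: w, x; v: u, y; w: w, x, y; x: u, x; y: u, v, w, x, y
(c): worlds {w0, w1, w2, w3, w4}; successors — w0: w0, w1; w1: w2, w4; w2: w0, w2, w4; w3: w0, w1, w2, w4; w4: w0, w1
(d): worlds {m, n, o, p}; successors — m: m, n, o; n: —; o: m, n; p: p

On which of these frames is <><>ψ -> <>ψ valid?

The schema corresponds to transitivity: forall x forall y forall z (Rxy & Ryz -> Rxz).
(a): condition met.
(b): fails — Ruw and Rwy but not Ruy.
(c): fails — Rw1w2 and Rw2w0 but not Rw1w0.
(d): fails — Rom and Rmo but not Roo.
Valid on: (a).

(a)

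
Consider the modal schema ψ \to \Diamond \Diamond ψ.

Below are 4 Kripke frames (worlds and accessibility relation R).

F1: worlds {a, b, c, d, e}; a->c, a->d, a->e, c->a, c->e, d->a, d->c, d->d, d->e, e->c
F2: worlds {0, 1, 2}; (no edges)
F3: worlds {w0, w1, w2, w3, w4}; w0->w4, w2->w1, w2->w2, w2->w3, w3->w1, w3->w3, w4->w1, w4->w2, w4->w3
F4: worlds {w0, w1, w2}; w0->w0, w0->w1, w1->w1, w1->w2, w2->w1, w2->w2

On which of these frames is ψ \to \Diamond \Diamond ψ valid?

F4

This is the axiom for a generalized confluence (Geach) condition; its first-order frame correspondent is \forall x \exists w (x = w \wedge x R^2 w).
F1: fails — at b but no w with b=w and bR²w.
F2: fails — at 0 but no w with 0=w and 0R²w.
F3: fails — at w0 but no w with w0=w and w0R²w.
F4: satisfies the condition.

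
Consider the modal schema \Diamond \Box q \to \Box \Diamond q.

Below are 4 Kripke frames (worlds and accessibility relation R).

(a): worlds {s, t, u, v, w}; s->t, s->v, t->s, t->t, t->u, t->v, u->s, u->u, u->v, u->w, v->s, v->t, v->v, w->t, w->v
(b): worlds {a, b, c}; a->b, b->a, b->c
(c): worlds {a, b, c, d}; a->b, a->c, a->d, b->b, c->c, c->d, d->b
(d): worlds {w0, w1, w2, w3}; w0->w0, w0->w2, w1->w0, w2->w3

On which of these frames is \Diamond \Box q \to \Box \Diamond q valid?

(a)

This is the axiom for convergence; its first-order frame correspondent is \forall x \forall y \forall z (Rxy \wedge Rxz \to \exists w (Ryw \wedge Rzw)).
(a): holds.
(b): fails — Rba and Rbc but a and c have no common successor.
(c): fails — Rab and Rac but b and c have no common successor.
(d): fails — Rw0w2 and Rw0w0 but w2 and w0 have no common successor.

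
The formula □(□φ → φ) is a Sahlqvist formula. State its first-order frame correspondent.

Suppose □(□φ→φ) is valid. Take Rxy and set V(φ)={w : Ryw}. Then at y, □φ holds; since □(□φ→φ) at x, □φ→φ at y, so φ at y, i.e. Ryy.

shift-reflexivity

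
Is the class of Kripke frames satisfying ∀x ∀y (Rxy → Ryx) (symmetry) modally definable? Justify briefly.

The condition is symmetry. A defining modal formula is q → □◇q.
Suppose q→□◇q is valid. Take Rxy and set V(q)={x}. Then q at x, so □◇q at x, so ◇q at y, so some z with Ryz has q; z=x, i.e. Ryx.

Definable; q → □◇q defines it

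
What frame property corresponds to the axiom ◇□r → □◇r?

Convergence

This is the .2 axiom.
Its frame correspondent is convergence — ∀x ∀y ∀z (Rxy ∧ Rxz → ∃w (Ryw ∧ Rzw)).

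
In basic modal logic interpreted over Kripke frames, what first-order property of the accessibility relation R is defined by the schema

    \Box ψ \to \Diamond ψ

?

This schema is the D axiom.
It corresponds to seriality: \forall x \exists y Rxy.

seriality: \forall x \exists y Rxy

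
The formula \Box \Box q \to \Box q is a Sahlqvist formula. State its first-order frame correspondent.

Density

Suppose □□q→□q is valid. Take Rxy and set V(q)={w : xR²w}. Then □□q at x, so □q at x, so q at y, i.e. ∃z(Rxz∧Rzy).
Conversely, on a frame with density the schema holds at every world under every valuation.
So the correspondent is density.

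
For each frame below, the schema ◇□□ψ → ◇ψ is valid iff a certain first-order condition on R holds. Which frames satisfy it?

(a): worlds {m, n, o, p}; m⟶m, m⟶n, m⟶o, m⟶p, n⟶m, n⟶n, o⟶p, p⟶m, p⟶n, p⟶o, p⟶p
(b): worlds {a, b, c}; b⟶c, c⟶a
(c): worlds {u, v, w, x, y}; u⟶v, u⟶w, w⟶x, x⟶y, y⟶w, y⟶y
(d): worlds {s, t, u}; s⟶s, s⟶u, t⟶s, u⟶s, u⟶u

(a), (d)

Frame correspondent (Sahlqvist): ∀x ∀y (xRy → ∃w (yR²w ∧ xRw)) — i.e. a generalized confluence (Geach) condition.
(a): holds.
(b): fails — bRc but no w with cR²w and bRw.
(c): fails — uRv but no t with vR²t and uRt.
(d): holds.
Valid on: (a), (d).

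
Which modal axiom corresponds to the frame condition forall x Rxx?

□r → r

A defining formula is □r → r (the T axiom).
Suppose □r→r is valid. At any x set V(r)={w : Rxw}. Then □r holds at x, so r holds at x, i.e. Rxx.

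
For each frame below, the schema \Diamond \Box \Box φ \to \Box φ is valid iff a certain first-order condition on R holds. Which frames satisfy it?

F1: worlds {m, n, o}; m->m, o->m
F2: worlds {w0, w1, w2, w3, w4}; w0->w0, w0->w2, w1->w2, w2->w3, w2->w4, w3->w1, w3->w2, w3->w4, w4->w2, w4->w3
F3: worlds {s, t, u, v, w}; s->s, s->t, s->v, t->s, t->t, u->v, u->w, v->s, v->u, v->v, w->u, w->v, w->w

The schema corresponds to a generalized confluence (Geach) condition: \forall x \forall y \forall z ((xRy \wedge xRz) \to \exists w (y R^2 w \wedge z = w)).
F1: holds.
F2: fails — w0Rw2, w0Rw0 but no w with w2R²w and w0=w.
F3: holds.

F1, F3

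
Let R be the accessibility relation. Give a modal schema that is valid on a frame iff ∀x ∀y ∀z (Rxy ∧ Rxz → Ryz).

◇q → □◇q

A defining formula is ◇q → □◇q (the 5 axiom).
Suppose ◇q→□◇q is valid. Take Rxy, Rxz and set V(q)={y}. Then ◇q at x, so □◇q at x, so ◇q at z, so some w with Rzw has q; w=y, i.e. Rzy. By symmetry of the argument, Ryz.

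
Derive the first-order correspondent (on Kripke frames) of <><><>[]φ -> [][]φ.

forall x forall y forall z ((x R^3 y & x R^2 z) -> exists w (yRw & z = w))

This is a Sahlqvist (Geach-type) schema ◇^3□^1φ → □^2◇^0φ.
Minimal-valuation argument: fix x; take any y with xR^3y and any z with xR^2z. Set V(φ) to the set of worlds R-reachable from y in exactly 1 step. Then □^1φ holds at y, so the antecedent holds at x; validity forces ◇^0φ at z, giving a w with zR^0w and yR^1w.
First-order correspondent: forall x forall y forall z ((x R^3 y & x R^2 z) -> exists w (yRw & z = w)).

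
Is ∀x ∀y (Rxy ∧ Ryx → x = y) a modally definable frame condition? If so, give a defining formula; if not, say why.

No — not modally definable

Any modally definable frame class is closed under surjective bounded morphisms.
The 6-cycle (worlds w0,w1,w2,w3,w4,w5 with w0→w1→w2→w3→w4→w5→w0) is antisymmetric. Sending even-indexed worlds to s and odd-indexed worlds to t is a surjective bounded morphism onto the two-world frame with s↔t, which is not antisymmetric.
Hence antisymmetry is not modally definable.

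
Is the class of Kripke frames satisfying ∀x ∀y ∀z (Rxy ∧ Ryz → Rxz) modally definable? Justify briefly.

Yes — defined by □p → □□p

The condition is transitivity. A defining modal formula is □p → □□p.
Suppose □p→□□p is valid. Take Rxy, Ryz and set V(p)={w : Rxw}. Then □p at x, so □□p at x, so □p at y, so p at z, i.e. Rxz.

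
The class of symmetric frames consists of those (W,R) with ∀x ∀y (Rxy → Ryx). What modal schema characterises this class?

p → □◇p

This is symmetry; the standard corresponding axiom is B: p → □◇p.
Suppose p→□◇p is valid. Take Rxy and set V(p)={x}. Then p at x, so □◇p at x, so ◇p at y, so some z with Ryz has p; z=x, i.e. Ryx.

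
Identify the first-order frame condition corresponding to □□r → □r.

Density

Suppose □□r→□r is valid. Take Rxy and set V(r)={w : xR²w}. Then □□r at x, so □r at x, so r at y, i.e. ∃z(Rxz∧Rzy).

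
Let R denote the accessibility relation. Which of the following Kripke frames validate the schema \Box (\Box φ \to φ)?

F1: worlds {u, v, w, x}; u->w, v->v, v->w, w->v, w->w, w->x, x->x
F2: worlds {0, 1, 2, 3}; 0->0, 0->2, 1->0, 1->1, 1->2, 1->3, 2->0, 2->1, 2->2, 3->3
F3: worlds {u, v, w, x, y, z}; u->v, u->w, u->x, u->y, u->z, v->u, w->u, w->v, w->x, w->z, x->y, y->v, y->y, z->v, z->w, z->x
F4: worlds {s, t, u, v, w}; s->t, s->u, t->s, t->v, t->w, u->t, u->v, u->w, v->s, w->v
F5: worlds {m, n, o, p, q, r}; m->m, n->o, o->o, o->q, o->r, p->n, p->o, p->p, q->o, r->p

The schema corresponds to shift-reflexivity: \forall x \forall y (Rxy \to Ryy).
F1: satisfies the condition.
F2: satisfies the condition.
F3: fails — Ruv but not Rvv.
F4: fails — Ruv but not Rvv.
F5: fails — Rpn but not Rnn.
Valid on: F1, F2.

F1, F2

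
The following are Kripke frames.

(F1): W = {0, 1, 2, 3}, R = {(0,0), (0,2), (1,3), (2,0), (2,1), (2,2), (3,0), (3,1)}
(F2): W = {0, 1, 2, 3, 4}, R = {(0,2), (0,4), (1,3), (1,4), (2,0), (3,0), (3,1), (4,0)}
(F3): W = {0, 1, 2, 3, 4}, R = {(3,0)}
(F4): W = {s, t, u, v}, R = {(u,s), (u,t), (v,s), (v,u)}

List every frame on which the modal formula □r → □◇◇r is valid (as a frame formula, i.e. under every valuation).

(F1), (F2)

This is the axiom for a generalized confluence (Geach) condition; its first-order frame correspondent is ∀x ∀z (xRz → ∃w (xRw ∧ zR²w)).
(F1): ✓.
(F2): ✓.
(F3): fails — 3R0 but no w with 3Rw and 0R²w.
(F4): fails — uRs but no w with uRw and sR²w.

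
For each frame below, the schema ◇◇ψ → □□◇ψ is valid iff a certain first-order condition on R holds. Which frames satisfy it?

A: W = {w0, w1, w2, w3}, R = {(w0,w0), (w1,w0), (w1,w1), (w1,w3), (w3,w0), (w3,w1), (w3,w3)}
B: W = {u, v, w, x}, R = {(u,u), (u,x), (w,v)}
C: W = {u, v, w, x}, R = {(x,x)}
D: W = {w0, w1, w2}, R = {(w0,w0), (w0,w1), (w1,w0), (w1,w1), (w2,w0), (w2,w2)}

C

This is the axiom for a generalized confluence (Geach) condition; its first-order frame correspondent is ∀x ∀y ∀z ((xR²y ∧ xR²z) → ∃w (y = w ∧ zRw)).
A: fails — w1R²w1, w1R²w0 but no w with w1=w and w0Rw.
B: fails — uR²u, uR²x but no t with u=t and xRt.
C: condition met.
D: fails — w2R²w1, w2R²w2 but no w with w1=w and w2Rw.
Valid on: C.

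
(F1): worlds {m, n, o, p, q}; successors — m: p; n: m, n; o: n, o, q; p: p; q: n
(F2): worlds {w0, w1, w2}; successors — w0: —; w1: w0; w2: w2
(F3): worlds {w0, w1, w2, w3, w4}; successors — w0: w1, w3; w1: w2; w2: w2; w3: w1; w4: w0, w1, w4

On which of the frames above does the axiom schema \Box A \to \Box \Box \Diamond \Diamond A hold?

(F2)

Frame correspondent (Sahlqvist): \forall x \forall z (x R^2 z \to \exists w (xRw \wedge z R^2 w)) — i.e. a generalized confluence (Geach) condition.
(F1): fails — nR²m but no w with nRw and mR²w.
(F2): condition met.
(F3): fails — w0R²w1 but no w with w0Rw and w1R²w.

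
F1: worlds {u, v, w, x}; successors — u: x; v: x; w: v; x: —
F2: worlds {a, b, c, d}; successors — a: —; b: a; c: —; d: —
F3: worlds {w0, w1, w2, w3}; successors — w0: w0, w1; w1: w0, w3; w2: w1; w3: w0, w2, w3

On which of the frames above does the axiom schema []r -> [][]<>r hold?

F2

Frame correspondent (Sahlqvist): forall x forall z (x R^2 z -> exists w (xRw & zRw)) — i.e. a generalized confluence (Geach) condition.
F1: fails — wR²x but no t with wRt and xRt.
F2: holds.
F3: fails — w1R²w2 but no w with w1Rw and w2Rw.
Valid on: F2.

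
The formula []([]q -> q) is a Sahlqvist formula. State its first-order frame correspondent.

shift-reflexivity

Suppose □(□q→q) is valid. Take Rxy and set V(q)={w : Ryw}. Then at y, □q holds; since □(□q→q) at x, □q→q at y, so q at y, i.e. Ryy.
The converse is a direct semantic check.
Frame condition: forall x forall y (Rxy -> Ryy).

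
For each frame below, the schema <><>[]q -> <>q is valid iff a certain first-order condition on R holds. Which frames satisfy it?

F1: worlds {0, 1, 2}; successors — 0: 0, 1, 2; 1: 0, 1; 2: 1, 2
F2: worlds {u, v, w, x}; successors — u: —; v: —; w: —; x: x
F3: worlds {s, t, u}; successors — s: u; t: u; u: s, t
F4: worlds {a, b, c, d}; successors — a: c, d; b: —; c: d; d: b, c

F1, F2, F3

The schema corresponds to a generalized confluence (Geach) condition: forall x forall y (x R^2 y -> exists w (yRw & xRw)).
F1: condition met.
F2: condition met.
F3: condition met.
F4: fails — aR²b but no w with bRw and aRw.
Valid on: F1, F2, F3.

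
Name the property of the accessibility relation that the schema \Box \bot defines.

□⊥ is valid iff no world has any successor (otherwise □⊥ fails at any world with one).
Conversely, on a frame with emptiness of R the schema holds at every world under every valuation.
So the correspondent is emptiness of R.

emptiness of R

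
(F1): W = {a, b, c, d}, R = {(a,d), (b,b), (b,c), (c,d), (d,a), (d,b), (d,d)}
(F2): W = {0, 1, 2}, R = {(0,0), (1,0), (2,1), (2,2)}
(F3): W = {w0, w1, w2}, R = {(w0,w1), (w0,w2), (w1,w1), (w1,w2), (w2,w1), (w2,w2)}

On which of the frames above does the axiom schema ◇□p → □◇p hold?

(F3)

Frame correspondent (Sahlqvist): ∀x ∀y ∀z (Rxy ∧ Rxz → ∃w (Ryw ∧ Rzw)) — i.e. convergence.
(F1): fails — Rbc and Rbb but c and b have no common successor.
(F2): fails — R22 and R21 but 2 and 1 have no common successor.
(F3): ✓.
Valid on: (F3).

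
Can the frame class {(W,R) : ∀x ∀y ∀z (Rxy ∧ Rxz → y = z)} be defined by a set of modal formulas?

Definable; ◇p → □p defines it

Yes: it is partial functionality, defined by the CD schema ◇p → □p.
Suppose ◇p→□p is valid. Take Rxy, Rxz and set V(p)={y}. Then ◇p at x, so □p at x, so p at z, i.e. z=y.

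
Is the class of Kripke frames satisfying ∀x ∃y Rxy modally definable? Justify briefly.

This is a Sahlqvist condition; the D axiom □q → ◇q defines it.
Suppose □q→◇q is valid. At any x set V(q)=W. Then □q at x, so ◇q at x, so x has a successor.

Definable; □q → ◇q defines it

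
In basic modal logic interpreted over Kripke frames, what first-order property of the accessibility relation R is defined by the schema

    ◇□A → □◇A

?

convergence: ∀x ∀y ∀z (Rxy ∧ Rxz → ∃w (Ryw ∧ Rzw))

Suppose ◇□A→□◇A is valid. Take Rxy, Rxz and set V(A)={w : Ryw}. Then □A at y so ◇□A at x, so □◇A at x, so ◇A at z, giving w with Rzw and Ryw.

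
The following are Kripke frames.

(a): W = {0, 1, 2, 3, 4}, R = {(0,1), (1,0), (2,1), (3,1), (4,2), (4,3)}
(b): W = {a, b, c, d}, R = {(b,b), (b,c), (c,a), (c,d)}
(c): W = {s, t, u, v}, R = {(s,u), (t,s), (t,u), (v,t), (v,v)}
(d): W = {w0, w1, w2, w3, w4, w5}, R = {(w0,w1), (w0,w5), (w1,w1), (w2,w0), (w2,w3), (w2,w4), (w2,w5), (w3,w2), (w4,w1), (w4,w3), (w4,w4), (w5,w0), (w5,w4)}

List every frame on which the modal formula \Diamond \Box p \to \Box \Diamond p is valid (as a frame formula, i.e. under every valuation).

(a)

This is the axiom for convergence; its first-order frame correspondent is \forall x \forall y \forall z (Rxy \wedge Rxz \to \exists w (Ryw \wedge Rzw)).
(a): condition met.
(b): fails — Rbc and Rbb but c and b have no common successor.
(c): fails — Rsu and Rsu but u and u have no common successor.
(d): fails — Rw0w5 and Rw0w1 but w5 and w1 have no common successor.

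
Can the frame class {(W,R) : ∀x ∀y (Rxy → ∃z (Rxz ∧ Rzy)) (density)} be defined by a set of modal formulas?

The condition is density. A defining modal formula is □□p → □p.

Definable; □□p → □p defines it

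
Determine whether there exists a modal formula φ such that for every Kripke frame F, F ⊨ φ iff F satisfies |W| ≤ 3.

Any modally definable frame class is closed under disjoint unions.
Any modal formula valid on each of 4 disjoint one-world frames is valid on their disjoint union (validity is preserved under disjoint unions). Each one-world frame has |W|=1≤3, but the union has |W|=4.
So the class is not modally definable.

No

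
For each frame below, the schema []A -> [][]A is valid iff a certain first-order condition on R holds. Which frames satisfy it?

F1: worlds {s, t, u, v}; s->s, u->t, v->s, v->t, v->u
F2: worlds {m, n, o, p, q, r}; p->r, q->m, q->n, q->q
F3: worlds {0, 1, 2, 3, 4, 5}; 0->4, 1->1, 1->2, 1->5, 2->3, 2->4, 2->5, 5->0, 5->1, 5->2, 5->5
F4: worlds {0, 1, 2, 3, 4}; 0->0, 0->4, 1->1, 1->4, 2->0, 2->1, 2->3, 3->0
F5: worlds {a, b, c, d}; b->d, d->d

Frame correspondent (Sahlqvist): forall x forall y forall z (Rxy & Ryz -> Rxz) — i.e. transitivity.
F1: holds.
F2: holds.
F3: fails — R12 and R23 but not R13.
F4: fails — R20 and R04 but not R24.
F5: holds.
Valid on: F1, F2, F5.

F1, F2, F5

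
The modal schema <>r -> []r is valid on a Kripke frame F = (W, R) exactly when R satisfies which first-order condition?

Suppose ◇r→□r is valid. Take Rxy, Rxz and set V(r)={y}. Then ◇r at x, so □r at x, so r at z, i.e. z=y.

partial functionality: forall x forall y forall z (Rxy & Rxz -> y = z)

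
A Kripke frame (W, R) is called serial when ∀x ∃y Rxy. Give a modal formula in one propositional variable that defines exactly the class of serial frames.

□s → ◇s

This is seriality; the standard corresponding axiom is D: □s → ◇s.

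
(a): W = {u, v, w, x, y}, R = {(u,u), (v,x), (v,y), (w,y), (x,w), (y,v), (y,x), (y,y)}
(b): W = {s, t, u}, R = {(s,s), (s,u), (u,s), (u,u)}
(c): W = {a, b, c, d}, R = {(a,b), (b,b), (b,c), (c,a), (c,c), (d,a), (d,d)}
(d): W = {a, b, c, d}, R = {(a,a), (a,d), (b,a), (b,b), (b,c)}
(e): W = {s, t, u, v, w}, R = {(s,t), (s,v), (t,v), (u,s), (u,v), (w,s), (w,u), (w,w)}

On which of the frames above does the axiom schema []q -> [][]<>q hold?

This is the axiom for a generalized confluence (Geach) condition; its first-order frame correspondent is forall x forall z (x R^2 z -> exists w (xRw & zRw)).
(a): fails — vR²x but no t with vRt and xRt.
(b): satisfies the condition.
(c): fails — aR²c but no w with aRw and cRw.
(d): fails — aR²d but no w with aRw and dRw.
(e): fails — sR²v but no w* with sRw* and vRw*.

(b)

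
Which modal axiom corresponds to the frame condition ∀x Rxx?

The condition is reflexivity. The T schema □r → r defines it.
Suppose □r→r is valid. At any x set V(r)={w : Rxw}. Then □r holds at x, so r holds at x, i.e. Rxx.

□r → r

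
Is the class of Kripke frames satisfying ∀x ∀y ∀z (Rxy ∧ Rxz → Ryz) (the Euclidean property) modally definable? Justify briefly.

Yes — defined by ◇p → □◇p

Yes: it is the Euclidean property, defined by the 5 schema ◇p → □◇p.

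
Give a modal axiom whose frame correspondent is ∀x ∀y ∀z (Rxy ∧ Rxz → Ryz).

◇s → □◇s

This is the Euclidean property; the standard corresponding axiom is 5: ◇s → □◇s.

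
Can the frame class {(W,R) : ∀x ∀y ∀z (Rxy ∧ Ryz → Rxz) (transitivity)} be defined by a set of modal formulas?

Definable; □r → □□r defines it

Yes: it is transitivity, defined by the 4 schema □r → □□r.
Suppose □r→□□r is valid. Take Rxy, Ryz and set V(r)={w : Rxw}. Then □r at x, so □□r at x, so □r at y, so r at z, i.e. Rxz.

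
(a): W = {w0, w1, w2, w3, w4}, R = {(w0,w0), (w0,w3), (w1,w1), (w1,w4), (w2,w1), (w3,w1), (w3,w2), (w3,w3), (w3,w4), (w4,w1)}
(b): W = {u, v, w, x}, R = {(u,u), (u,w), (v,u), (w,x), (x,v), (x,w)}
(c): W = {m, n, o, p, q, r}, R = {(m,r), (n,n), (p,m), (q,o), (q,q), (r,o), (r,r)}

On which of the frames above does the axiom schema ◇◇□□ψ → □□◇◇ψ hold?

(a)

Frame correspondent (Sahlqvist): ∀x ∀y ∀z ((xR²y ∧ xR²z) → ∃w (yR²w ∧ zR²w)) — i.e. a generalized confluence (Geach) condition.
(a): satisfies the condition.
(b): fails — uR²w, uR²x but no t with wR²t and xR²t.
(c): fails — mR²o, mR²o but no w with oR²w and oR²w.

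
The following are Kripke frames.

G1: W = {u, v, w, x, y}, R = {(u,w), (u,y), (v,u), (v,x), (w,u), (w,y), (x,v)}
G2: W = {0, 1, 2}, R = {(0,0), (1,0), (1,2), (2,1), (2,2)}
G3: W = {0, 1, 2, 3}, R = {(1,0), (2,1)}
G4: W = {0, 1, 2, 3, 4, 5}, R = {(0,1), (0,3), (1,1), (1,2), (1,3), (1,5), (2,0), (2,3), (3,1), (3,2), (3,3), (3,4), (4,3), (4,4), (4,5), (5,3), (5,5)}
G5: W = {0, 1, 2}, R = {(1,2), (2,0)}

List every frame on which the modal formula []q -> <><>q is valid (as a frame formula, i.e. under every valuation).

This is the axiom for a generalized confluence (Geach) condition; its first-order frame correspondent is forall x exists w (xRw & x R^2 w).
G1: fails — at v but no t with vRt and vR²t.
G2: holds.
G3: fails — at 0 but no w with 0Rw and 0R²w.
G4: holds.
G5: fails — at 0 but no w with 0Rw and 0R²w.

G2, G4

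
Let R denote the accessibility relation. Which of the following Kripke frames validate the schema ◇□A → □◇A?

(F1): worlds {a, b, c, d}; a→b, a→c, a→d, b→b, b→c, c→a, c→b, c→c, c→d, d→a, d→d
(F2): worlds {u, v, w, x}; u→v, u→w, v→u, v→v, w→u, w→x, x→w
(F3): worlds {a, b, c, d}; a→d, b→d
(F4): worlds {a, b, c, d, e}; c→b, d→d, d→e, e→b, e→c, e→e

The schema corresponds to convergence: ∀x ∀y ∀z (Rxy ∧ Rxz → ∃w (Ryw ∧ Rzw)).
(F1): fails — Rab and Rad but b and d have no common successor.
(F2): holds.
(F3): fails — Rad and Rad but d and d have no common successor.
(F4): fails — Rcb and Rcb but b and b have no common successor.

(F2)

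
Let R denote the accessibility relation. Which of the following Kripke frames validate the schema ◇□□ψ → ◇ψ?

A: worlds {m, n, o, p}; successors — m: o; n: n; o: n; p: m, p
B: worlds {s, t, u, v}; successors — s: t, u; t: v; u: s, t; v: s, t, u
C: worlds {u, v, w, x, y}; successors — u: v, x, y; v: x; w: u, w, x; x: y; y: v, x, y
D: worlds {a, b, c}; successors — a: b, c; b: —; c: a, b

B, C

The schema corresponds to a generalized confluence (Geach) condition: ∀x ∀y (xRy → ∃w (yR²w ∧ xRw)).
A: fails — mRo but no w with oR²w and mRw.
B: condition met.
C: condition met.
D: fails — aRb but no w with bR²w and aRw.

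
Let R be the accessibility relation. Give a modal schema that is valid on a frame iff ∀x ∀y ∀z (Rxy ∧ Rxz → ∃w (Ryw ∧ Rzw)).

◇□r → □◇r

The condition is convergence. The .2 schema ◇□r → □◇r defines it.
Suppose ◇□r→□◇r is valid. Take Rxy, Rxz and set V(r)={w : Ryw}. Then □r at y so ◇□r at x, so □◇r at x, so ◇r at z, giving w with Rzw and Ryw.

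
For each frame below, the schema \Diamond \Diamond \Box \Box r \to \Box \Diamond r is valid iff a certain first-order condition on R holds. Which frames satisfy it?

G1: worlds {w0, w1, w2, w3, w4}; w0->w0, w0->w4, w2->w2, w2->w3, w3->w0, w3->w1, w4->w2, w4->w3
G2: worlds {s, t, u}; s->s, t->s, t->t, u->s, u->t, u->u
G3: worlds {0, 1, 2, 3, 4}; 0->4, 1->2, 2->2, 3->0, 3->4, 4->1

The schema corresponds to a generalized confluence (Geach) condition: \forall x \forall y \forall z ((x R^2 y \wedge xRz) \to \exists w (y R^2 w \wedge zRw)).
G1: fails — w0R²w3, w0Rw4 but no w with w3R²w and w4Rw.
G2: ✓.
G3: fails — 0R²1, 0R4 but no w with 1R²w and 4Rw.
Valid on: G2.

G2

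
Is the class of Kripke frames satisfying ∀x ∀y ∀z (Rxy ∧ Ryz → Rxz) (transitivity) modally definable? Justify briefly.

Yes: it is transitivity, defined by the 4 schema □q → □□q.
Suppose □q→□□q is valid. Take Rxy, Ryz and set V(q)={w : Rxw}. Then □q at x, so □□q at x, so □q at y, so q at z, i.e. Rxz.

Yes — defined by □q → □□q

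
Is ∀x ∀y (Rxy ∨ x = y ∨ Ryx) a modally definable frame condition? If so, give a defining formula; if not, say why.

If a class were modally definable it would be closed under disjoint unions (Goldblatt–Thomason).
Take 4 disjoint single-world reflexive frames: each is trivially connected, but their disjoint union has 4 worlds with no edge between distinct components, so it is not connected.
Hence connectedness of R is not modally definable.

No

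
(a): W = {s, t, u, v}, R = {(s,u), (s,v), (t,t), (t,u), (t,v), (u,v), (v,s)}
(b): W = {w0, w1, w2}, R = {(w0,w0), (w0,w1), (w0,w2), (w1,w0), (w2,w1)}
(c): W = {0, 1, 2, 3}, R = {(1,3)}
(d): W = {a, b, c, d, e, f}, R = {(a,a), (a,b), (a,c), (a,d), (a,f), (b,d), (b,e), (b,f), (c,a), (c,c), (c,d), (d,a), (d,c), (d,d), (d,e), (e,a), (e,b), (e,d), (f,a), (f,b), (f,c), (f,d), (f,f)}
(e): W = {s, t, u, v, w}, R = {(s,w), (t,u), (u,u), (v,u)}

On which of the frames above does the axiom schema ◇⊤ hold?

(a), (b), (d)

Frame correspondent (Sahlqvist): ∀x ∃y Rxy — i.e. seriality.
(a): condition met.
(b): condition met.
(c): fails — world 0 has no successor.
(d): condition met.
(e): fails — world w has no successor.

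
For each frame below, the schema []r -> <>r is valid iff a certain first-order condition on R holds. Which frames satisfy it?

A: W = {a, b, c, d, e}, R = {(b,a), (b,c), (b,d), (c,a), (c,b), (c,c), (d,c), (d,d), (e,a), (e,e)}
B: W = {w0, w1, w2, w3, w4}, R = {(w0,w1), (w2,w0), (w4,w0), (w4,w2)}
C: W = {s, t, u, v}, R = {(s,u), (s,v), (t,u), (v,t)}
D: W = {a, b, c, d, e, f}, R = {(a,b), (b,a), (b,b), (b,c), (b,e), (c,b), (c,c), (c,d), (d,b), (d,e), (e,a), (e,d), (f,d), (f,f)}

D

This is the axiom for seriality; its first-order frame correspondent is forall x exists y Rxy.
A: fails — world a has no successor.
B: fails — world w1 has no successor.
C: fails — world u has no successor.
D: holds.
Valid on: D.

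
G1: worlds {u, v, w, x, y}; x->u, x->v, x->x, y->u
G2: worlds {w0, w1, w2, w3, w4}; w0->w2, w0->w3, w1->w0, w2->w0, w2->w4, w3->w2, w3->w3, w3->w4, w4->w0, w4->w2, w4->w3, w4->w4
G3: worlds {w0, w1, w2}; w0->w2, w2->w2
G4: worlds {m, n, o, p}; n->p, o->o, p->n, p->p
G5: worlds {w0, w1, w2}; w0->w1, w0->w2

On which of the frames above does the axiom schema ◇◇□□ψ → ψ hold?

Frame correspondent (Sahlqvist): ∀x ∀y (xR²y → ∃w (yR²w ∧ x = w)) — i.e. a generalized confluence (Geach) condition.
G1: fails — xR²u but no t with uR²t and x=t.
G2: fails — w1R²w2 but no w with w2R²w and w1=w.
G3: fails — w0R²w2 but no w with w2R²w and w0=w.
G4: ✓.
G5: ✓.

G4, G5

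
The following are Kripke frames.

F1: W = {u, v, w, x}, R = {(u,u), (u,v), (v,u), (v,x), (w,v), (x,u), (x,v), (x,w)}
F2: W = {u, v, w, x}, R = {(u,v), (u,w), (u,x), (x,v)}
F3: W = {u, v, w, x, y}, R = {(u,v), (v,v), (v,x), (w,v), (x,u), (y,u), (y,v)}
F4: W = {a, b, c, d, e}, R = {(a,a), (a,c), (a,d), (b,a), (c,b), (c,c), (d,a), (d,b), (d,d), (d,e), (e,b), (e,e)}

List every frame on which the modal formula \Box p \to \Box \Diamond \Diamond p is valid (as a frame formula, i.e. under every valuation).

Frame correspondent (Sahlqvist): \forall x \forall z (xRz \to \exists w (xRw \wedge z R^2 w)) — i.e. a generalized confluence (Geach) condition.
F1: ✓.
F2: fails — uRv but no t with uRt and vR²t.
F3: fails — xRu but no t with xRt and uR²t.
F4: fails — eRb but no w with eRw and bR²w.

F1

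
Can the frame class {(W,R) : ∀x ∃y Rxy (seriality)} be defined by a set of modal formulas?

Definable; □r → ◇r defines it

This is a Sahlqvist condition; the D axiom □r → ◇r defines it.
Suppose □r→◇r is valid. At any x set V(r)=W. Then □r at x, so ◇r at x, so x has a successor.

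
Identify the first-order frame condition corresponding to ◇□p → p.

Symmetry

This schema is equivalent to the B axiom p → □◇p.
Its frame correspondent is symmetry — ∀x ∀y (Rxy → Ryx).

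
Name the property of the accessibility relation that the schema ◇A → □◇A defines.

Suppose ◇A→□◇A is valid. Take Rxy, Rxz and set V(A)={y}. Then ◇A at x, so □◇A at x, so ◇A at z, so some w with Rzw has A; w=y, i.e. Rzy. By symmetry of the argument, Ryz.

the Euclidean property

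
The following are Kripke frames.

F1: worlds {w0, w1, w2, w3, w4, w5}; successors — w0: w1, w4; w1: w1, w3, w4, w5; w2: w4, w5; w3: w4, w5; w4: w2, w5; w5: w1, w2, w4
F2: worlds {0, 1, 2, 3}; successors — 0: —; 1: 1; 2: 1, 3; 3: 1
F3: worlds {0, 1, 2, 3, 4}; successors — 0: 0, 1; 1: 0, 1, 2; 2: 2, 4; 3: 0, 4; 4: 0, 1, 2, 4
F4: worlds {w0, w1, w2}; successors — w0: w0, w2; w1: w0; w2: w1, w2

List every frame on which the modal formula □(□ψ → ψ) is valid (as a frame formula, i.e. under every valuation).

The schema corresponds to shift-reflexivity: ∀x ∀y (Rxy → Ryy).
F1: fails — Rw1w5 but not Rw5w5.
F2: fails — R23 but not R33.
F3: holds.
F4: fails — Rw2w1 but not Rw1w1.

F3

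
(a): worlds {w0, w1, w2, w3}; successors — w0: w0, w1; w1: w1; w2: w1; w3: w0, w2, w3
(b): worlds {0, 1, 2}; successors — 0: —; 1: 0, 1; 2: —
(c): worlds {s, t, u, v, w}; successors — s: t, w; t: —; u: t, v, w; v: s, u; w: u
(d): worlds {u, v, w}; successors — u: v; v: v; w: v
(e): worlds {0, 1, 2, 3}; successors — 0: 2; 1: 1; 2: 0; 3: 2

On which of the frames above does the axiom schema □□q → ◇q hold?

(a), (d)

The schema corresponds to a generalized confluence (Geach) condition: ∀x ∃w (xR²w ∧ xRw).
(a): ✓.
(b): fails — at 0 but no w with 0R²w and 0Rw.
(c): fails — at s but no w* with sR²w* and sRw*.
(d): ✓.
(e): fails — at 0 but no w with 0R²w and 0Rw.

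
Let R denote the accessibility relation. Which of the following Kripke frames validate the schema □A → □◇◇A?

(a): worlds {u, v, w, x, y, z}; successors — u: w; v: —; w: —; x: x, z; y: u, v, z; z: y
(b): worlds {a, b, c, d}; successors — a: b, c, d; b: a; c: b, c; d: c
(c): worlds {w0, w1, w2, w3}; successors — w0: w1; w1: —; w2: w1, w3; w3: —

(b)

The schema corresponds to a generalized confluence (Geach) condition: ∀x ∀z (xRz → ∃w (xRw ∧ zR²w)).
(a): fails — uRw but no t with uRt and wR²t.
(b): satisfies the condition.
(c): fails — w0Rw1 but no w with w0Rw and w1R²w.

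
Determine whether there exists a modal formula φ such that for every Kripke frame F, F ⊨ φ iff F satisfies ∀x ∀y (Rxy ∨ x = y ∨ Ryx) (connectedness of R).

Modal frame validity is preserved under disjoint unions.
Take 4 disjoint single-world reflexive frames: each is trivially connected, but their disjoint union has 4 worlds with no edge between distinct components, so it is not connected.
So the class is not modally definable.

Not modally definable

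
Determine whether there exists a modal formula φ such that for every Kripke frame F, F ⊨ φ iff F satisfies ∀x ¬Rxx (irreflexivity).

Not modally definable

Modal frame validity is preserved under surjective bounded morphisms.
The 3-cycle (worlds a,b,c with a→b→c→a) is irreflexive, and the map sending every world to a single reflexive point • is a surjective bounded morphism (forth: every edge maps to (•,•); back: every world has a successor). So any modal formula valid on the 3-cycle is also valid on the reflexive point, which is not irreflexive.
Hence irreflexivity is not modally definable.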